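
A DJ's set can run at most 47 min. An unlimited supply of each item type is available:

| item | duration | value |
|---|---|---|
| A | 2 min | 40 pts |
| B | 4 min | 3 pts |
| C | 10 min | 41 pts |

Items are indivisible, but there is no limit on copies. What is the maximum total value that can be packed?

920 pts

Best value-per-unit is A at 40/2, and filling with it alone uses duration 23×2=46. No mix of the others beats 23×40 = 920.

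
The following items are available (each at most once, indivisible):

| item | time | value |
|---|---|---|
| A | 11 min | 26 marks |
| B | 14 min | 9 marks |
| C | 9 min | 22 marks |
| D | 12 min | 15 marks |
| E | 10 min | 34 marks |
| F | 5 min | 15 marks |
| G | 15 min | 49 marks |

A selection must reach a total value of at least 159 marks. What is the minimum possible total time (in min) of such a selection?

Subsets with value ≥ 159, sorted by total time:
- A+C+D+E+F+G: time 62, value 161
- A+B+C+D+E+F+G: time 76, value 170
Minimum time: 62 min.

62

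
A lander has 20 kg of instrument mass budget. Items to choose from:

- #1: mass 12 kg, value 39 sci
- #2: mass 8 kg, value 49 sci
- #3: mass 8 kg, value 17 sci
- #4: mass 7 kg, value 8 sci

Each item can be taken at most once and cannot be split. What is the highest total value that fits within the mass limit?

Check high-value combinations within 20 kg:
- #1+#2: mass 12+8=20, value 39+49=88
- #2+#3: mass 8+8=16, value 49+17=66
- #2+#4: mass 8+7=15, value 49+8=57
Best: 88 sci.

88 sci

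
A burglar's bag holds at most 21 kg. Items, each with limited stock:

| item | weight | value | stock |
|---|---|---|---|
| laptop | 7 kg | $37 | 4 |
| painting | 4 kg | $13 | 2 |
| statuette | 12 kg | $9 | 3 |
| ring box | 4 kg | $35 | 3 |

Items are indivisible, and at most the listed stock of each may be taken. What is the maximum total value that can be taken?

Best selections within weight 21 and stock limits:
- 1×laptop + 3×ring box: weight 19, value 142
- 2×painting + 3×ring box: weight 20, value 131
- 1×laptop + 1×painting + 2×ring box: weight 19, value 120
- 1×painting + 3×ring box: weight 16, value 118
Best: $142.

$142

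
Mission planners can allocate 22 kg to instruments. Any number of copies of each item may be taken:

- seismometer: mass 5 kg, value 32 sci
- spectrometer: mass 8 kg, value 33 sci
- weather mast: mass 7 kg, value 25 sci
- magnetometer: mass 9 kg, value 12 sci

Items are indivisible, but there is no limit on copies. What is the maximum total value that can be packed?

Best value-per-unit is seismometer at 32/5, and filling with it alone uses mass 4×5=20. No mix of the others beats 4×32 = 128.

128 sci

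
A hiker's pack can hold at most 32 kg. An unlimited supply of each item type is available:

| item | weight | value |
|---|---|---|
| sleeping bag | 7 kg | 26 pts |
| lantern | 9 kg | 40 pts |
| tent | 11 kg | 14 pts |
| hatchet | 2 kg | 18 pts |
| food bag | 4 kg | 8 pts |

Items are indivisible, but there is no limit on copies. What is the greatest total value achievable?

Best value-per-unit is hatchet at 18/2, and filling with it alone uses weight 16×2=32. No mix of the others beats 16×18 = 288.

288 pts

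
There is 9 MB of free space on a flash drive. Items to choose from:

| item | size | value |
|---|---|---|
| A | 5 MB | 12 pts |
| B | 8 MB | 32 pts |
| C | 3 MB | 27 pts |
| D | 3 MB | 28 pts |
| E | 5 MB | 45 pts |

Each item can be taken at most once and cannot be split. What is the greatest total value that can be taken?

73 pts

This is a 0/1 knapsack; check combinations near the capacity.
- D+E: size 3+5=8, value 28+45=73
- C+E: size 3+5=8, value 27+45=72
- C+D: size 3+3=6, value 27+28=55
- E: size 5, value 45
Best: 73 pts.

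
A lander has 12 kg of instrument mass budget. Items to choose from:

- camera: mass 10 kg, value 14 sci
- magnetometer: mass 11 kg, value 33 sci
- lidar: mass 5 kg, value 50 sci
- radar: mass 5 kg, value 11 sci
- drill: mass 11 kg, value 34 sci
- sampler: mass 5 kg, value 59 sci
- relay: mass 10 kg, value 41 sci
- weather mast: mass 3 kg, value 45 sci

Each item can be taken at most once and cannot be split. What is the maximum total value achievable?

Check high-value combinations within 12 kg:
- lidar+sampler: mass 5+5=10, value 50+59=109
- sampler+weather mast: mass 5+3=8, value 59+45=104
- lidar+weather mast: mass 5+3=8, value 50+45=95
- radar+sampler: mass 5+5=10, value 11+59=70
- lidar+radar: mass 5+5=10, value 50+11=61
Best: 109 sci.

109 sci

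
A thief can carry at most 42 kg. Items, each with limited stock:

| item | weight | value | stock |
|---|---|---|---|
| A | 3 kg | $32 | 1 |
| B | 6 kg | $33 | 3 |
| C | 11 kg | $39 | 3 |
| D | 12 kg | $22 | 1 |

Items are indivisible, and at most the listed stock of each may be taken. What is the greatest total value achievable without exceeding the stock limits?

$182

Best selections within weight 42 and stock limits:
- 1×A + 1×B + 3×C: weight 42, value 182
- 3×B + 2×C: weight 40, value 177
- 1×A + 2×B + 2×C: weight 37, value 176
Best: $182.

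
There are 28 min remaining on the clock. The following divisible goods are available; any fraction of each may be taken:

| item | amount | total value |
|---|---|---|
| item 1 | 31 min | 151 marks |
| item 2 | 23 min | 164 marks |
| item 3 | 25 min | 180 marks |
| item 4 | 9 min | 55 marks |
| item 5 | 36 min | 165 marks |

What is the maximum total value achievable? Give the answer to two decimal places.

201.39

Take in order of value per unit:
- item 3 (180/25 per unit): all 25 → value 180, running total 180.00
- item 2 (164/23 per unit): 3 of 23 → value 3×164/23 = 21.3913, running total 201.39
Total 201.39.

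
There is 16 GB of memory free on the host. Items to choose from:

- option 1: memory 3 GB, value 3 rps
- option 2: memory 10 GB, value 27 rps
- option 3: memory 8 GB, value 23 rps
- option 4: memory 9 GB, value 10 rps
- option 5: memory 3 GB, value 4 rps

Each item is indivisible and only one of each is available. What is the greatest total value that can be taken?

34 rps

This is a 0/1 knapsack; check combinations near the capacity.
- option 1+option 2+option 5: memory 3+10+3=16, value 3+27+4=34
- option 2+option 5: memory 10+3=13, value 27+4=31
- option 1+option 2: memory 3+10=13, value 3+27=30
- option 1+option 3+option 5: memory 3+8+3=14, value 3+23+4=30
- option 2: memory 10, value 27
Best: 34 rps.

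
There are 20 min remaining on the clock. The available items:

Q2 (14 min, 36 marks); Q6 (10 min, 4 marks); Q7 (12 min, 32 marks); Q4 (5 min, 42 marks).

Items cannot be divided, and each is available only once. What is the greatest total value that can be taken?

78 marks

Check high-value combinations within 20 min:
- Q2+Q4: time 14+5=19, value 36+42=78
- Q7+Q4: time 12+5=17, value 32+42=74
- Q6+Q4: time 10+5=15, value 4+42=46
- Q4: time 5, value 42
- Q2: time 14, value 36
Best: 78 marks.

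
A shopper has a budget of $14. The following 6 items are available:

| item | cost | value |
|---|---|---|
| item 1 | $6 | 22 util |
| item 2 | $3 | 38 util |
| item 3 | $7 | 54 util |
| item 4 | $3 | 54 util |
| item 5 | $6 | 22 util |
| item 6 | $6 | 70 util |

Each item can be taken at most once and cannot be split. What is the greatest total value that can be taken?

162 util

Check high-value combinations within $14:
- item 2+item 4+item 6: cost 3+3+6=12, value 38+54+70=162
- item 2+item 3+item 4: cost 3+7+3=13, value 38+54+54=146
- item 4+item 6: cost 3+6=9, value 54+70=124
- item 3+item 6: cost 7+6=13, value 54+70=124
Best: 162 util.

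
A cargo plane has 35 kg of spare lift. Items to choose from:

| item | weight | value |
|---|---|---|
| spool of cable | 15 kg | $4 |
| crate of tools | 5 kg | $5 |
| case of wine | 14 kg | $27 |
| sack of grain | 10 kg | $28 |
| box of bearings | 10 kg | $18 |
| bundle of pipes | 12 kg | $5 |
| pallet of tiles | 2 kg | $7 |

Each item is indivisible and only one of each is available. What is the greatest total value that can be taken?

Check high-value combinations within 35 kg:
- case of wine+sack of grain+box of bearings: weight 14+10+10=34, value 27+28+18=73
- crate of tools+case of wine+sack of grain+pallet of tiles: weight 5+14+10+2=31, value 5+27+28+7=67
- case of wine+sack of grain+pallet of tiles: weight 14+10+2=26, value 27+28+7=62
- crate of tools+case of wine+sack of grain: weight 5+14+10=29, value 5+27+28=60
Best: $73.

$73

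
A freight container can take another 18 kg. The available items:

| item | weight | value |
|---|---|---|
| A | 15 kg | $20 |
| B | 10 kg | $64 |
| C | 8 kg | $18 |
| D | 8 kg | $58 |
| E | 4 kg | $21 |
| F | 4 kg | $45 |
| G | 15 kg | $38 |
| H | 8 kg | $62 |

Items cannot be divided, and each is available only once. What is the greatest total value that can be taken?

$130

Check high-value combinations within 18 kg:
- B+E+F: weight 10+4+4=18, value 64+21+45=130
- E+F+H: weight 4+4+8=16, value 21+45+62=128
- B+H: weight 10+8=18, value 64+62=126
Best: $130.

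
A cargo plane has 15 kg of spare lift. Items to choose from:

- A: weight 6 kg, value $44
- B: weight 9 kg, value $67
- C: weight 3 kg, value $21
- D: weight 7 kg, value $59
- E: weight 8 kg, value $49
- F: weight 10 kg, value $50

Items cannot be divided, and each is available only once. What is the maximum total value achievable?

$111

Check high-value combinations within 15 kg:
- A+B: weight 6+9=15, value 44+67=111
- D+E: weight 7+8=15, value 59+49=108
- A+D: weight 6+7=13, value 44+59=103
- A+E: weight 6+8=14, value 44+49=93
- B+C: weight 9+3=12, value 67+21=88
Best: $111.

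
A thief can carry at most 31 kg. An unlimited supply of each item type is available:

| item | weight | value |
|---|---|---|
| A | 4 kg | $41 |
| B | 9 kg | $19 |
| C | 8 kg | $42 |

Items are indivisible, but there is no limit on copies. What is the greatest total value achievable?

Best value-per-unit is A at 41/4, and filling with it alone uses weight 7×4=28. No mix of the others beats 7×41 = 287.

$287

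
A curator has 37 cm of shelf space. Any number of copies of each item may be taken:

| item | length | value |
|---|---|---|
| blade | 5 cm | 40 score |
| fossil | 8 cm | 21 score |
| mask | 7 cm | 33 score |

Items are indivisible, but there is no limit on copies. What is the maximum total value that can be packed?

280 score

Best value-per-unit is blade at 40/5, and filling with it alone uses length 7×5=35. No mix of the others beats 7×40 = 280.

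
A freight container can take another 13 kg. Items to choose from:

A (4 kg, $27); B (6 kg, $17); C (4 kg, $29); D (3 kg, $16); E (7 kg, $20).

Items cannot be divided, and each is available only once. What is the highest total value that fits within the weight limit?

$72

Check high-value combinations within 13 kg:
- A+C+D: weight 4+4+3=11, value 27+29+16=72
- B+C+D: weight 6+4+3=13, value 17+29+16=62
- A+B+D: weight 4+6+3=13, value 27+17+16=60
- A+C: weight 4+4=8, value 27+29=56
Best: $72.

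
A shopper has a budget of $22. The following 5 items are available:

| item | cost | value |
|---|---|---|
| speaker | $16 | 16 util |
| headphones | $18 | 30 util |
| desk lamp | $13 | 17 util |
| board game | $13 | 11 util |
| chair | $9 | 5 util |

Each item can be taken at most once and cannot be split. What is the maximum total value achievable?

30 util

Check high-value combinations within $22:
- headphones: cost 18, value 30
- desk lamp+chair: cost 13+9=22, value 17+5=22
- desk lamp: cost 13, value 17
- speaker: cost 16, value 16
- board game+chair: cost 13+9=22, value 11+5=16
Best: 30 util.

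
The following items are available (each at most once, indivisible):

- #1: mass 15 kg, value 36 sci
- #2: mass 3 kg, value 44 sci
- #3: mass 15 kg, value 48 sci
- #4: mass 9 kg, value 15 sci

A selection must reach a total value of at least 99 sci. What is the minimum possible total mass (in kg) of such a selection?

Subsets with value ≥ 99, sorted by total mass:
- #2+#3+#4: mass 27, value 107
- #1+#2+#3: mass 33, value 128
- #1+#3+#4: mass 39, value 99
Minimum mass: 27 kg.

27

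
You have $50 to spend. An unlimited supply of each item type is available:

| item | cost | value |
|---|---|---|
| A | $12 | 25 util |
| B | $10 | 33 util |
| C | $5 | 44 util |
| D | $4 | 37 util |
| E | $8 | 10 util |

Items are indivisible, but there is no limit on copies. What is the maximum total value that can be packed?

Best value-per-unit is D at 37/4; filling with it alone gives 12×37 = 444.
Optimal mix: 2×C + 10×D → cost 50, value 458.

458 util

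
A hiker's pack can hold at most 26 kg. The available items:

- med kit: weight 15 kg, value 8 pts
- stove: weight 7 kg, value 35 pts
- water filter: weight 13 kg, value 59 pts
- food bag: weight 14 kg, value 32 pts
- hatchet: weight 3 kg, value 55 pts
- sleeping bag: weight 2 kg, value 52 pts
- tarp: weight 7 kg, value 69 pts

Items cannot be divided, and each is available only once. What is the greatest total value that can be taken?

Check high-value combinations within 26 kg:
- water filter+hatchet+sleeping bag+tarp: weight 13+3+2+7=25, value 59+55+52+69=235
- stove+hatchet+sleeping bag+tarp: weight 7+3+2+7=19, value 35+55+52+69=211
- food bag+hatchet+sleeping bag+tarp: weight 14+3+2+7=26, value 32+55+52+69=208
- stove+water filter+hatchet+sleeping bag: weight 7+13+3+2=25, value 35+59+55+52=201
Best: 235 pts.

235 pts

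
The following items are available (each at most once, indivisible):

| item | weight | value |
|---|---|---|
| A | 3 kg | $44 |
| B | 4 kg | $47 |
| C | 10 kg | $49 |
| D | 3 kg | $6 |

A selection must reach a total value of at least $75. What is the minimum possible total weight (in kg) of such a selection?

7

Subsets with value ≥ 75, sorted by total weight:
- A+B: weight 7, value 91
- A+B+D: weight 10, value 97
- A+C: weight 13, value 93
- B+C: weight 14, value 96
Minimum weight: 7 kg.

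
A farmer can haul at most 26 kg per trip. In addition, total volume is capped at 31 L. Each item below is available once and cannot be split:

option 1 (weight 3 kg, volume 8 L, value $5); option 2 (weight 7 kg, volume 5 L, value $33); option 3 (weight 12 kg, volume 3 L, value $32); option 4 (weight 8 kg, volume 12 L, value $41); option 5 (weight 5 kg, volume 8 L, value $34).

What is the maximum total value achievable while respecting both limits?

Feasible sets respecting both limits:
- option 2+option 4+option 5: weight 20, volume 25, value 108
- option 3+option 4+option 5: weight 25, volume 23, value 107
- option 2+option 3+option 5: weight 24, volume 16, value 99
Best: $108.

$108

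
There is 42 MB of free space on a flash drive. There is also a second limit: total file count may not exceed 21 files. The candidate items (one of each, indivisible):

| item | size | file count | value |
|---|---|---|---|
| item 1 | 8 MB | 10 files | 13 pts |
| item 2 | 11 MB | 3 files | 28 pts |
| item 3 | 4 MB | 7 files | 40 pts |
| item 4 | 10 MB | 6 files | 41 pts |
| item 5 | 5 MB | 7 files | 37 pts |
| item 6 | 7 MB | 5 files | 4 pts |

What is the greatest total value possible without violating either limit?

118 pts

Feasible sets respecting both limits:
- item 3+item 4+item 5: size 19, file count 20, value 118
- item 2+item 3+item 4+item 6: size 32, file count 21, value 113
- item 2+item 4+item 5+item 6: size 33, file count 21, value 110
Best: 118 pts.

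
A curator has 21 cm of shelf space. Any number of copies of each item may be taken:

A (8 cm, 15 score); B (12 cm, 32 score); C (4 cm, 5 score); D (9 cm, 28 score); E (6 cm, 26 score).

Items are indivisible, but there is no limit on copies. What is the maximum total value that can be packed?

80 score

Best value-per-unit is E at 26/6; filling with it alone gives 3×26 = 78.
Optimal mix: 1×D + 2×E → length 21, value 80.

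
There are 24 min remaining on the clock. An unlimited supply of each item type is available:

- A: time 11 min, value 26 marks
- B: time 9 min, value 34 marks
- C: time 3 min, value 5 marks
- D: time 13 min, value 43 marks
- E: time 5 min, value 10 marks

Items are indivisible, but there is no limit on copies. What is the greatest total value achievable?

Best value-per-unit is B at 34/9; filling with it alone gives 2×34 = 68.
Optimal mix: 2×B + 2×C → time 24, value 78.

78 marks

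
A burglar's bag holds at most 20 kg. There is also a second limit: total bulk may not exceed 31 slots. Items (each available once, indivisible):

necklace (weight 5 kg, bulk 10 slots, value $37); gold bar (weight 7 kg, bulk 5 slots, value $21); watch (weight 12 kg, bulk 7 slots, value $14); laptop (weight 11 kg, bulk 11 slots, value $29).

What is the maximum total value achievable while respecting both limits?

$66

Feasible sets respecting both limits:
- necklace+laptop: weight 16, bulk 21, value 66
- necklace+gold bar: weight 12, bulk 15, value 58
- necklace+watch: weight 17, bulk 17, value 51
Best: $66.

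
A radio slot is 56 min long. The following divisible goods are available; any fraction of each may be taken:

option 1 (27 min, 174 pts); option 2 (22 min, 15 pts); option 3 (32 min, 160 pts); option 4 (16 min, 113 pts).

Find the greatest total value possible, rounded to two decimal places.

352.00

Take in order of value per unit:
- option 4 (113/16 per unit): all 16 → value 113, running total 113.00
- option 1 (174/27 per unit): all 27 → value 174, running total 287.00
- option 3 (160/32 per unit): 13 of 32 → value 13×160/32 = 65.0000, running total 352.00
Total 352.00.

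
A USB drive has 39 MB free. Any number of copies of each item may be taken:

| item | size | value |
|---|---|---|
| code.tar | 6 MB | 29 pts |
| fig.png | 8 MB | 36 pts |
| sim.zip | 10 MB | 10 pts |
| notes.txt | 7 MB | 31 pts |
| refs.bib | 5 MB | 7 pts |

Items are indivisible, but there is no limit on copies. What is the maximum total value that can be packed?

183 pts

Best value-per-unit is code.tar at 29/6; filling with it alone gives 6×29 = 174.
Optimal mix: 4×code.tar + 1×fig.png + 1×notes.txt → size 39, value 183.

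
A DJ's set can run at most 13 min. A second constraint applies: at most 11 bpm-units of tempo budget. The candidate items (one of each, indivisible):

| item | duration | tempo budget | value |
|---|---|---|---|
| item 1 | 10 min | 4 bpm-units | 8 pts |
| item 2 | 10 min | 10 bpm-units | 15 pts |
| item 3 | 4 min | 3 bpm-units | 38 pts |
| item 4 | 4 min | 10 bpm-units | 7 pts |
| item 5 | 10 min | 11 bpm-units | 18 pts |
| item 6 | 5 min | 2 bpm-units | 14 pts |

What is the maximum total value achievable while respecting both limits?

Feasible sets respecting both limits:
- item 3+item 6: duration 9, tempo budget 5, value 52
- item 3: duration 4, tempo budget 3, value 38
- item 5: duration 10, tempo budget 11, value 18
- item 2: duration 10, tempo budget 10, value 15
Best: 52 pts.

52 pts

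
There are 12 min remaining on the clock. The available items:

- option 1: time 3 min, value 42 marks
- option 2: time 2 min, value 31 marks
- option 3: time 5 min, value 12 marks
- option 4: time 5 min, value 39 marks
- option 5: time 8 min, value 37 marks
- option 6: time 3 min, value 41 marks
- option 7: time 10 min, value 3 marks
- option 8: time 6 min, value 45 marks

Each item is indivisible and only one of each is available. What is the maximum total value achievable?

128 marks

Check high-value combinations within 12 min:
- option 1+option 6+option 8: time 3+3+6=12, value 42+41+45=128
- option 1+option 4+option 6: time 3+5+3=11, value 42+39+41=122
- option 1+option 2+option 8: time 3+2+6=11, value 42+31+45=118
- option 2+option 6+option 8: time 2+3+6=11, value 31+41+45=117
Best: 128 marks.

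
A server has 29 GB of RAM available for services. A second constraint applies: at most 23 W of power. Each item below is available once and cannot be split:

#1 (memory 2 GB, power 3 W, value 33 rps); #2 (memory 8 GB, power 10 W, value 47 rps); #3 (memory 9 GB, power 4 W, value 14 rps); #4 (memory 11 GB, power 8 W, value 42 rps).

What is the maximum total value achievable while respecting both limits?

Feasible sets respecting both limits:
- #1+#2+#4: memory 21, power 21, value 122
- #2+#3+#4: memory 28, power 22, value 103
- #1+#2+#3: memory 19, power 17, value 94
Best: 122 rps.

122 rps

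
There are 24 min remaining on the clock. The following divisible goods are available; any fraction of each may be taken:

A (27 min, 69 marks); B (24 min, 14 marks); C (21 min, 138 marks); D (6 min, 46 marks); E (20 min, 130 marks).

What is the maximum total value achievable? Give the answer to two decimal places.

Take in order of value per unit:
- D (46/6 per unit): all 6 → value 46, running total 46.00
- C (138/21 per unit): 18 of 21 → value 18×138/21 = 118.2857, running total 164.29
Total 164.29.

164.29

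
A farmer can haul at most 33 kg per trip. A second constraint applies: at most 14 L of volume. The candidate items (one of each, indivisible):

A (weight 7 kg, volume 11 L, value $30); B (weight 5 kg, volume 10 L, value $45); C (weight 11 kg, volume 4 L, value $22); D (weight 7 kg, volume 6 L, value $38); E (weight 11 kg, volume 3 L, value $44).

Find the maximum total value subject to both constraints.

$104

Feasible sets respecting both limits:
- C+D+E: weight 29, volume 13, value 104
- B+E: weight 16, volume 13, value 89
- D+E: weight 18, volume 9, value 82
- A+E: weight 18, volume 14, value 74
Best: $104.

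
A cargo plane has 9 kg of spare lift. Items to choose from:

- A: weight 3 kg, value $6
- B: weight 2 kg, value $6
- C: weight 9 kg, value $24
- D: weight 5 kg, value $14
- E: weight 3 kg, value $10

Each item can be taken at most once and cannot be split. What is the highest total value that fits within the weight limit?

$24

Check high-value combinations within 9 kg:
- D+E: weight 5+3=8, value 14+10=24
- C: weight 9, value 24
- A+B+E: weight 3+2+3=8, value 6+6+10=22
Best: $24.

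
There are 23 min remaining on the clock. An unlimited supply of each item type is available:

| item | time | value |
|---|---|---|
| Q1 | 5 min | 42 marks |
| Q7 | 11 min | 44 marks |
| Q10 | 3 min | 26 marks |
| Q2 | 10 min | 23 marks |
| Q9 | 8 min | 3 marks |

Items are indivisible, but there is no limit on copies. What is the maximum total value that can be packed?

198 marks

Best value-per-unit is Q10 at 26/3; filling with it alone gives 7×26 = 182.
Optimal mix: 1×Q1 + 6×Q10 → time 23, value 198.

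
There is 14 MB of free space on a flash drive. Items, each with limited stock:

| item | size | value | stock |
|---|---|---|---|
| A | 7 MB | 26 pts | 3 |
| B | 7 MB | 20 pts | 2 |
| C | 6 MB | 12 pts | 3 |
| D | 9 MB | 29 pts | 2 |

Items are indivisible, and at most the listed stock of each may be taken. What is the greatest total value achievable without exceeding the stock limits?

52 pts

Top feasible selections:
- 2×A: size 14, value 52
- 1×A + 1×B: size 14, value 46
Best: 52 pts.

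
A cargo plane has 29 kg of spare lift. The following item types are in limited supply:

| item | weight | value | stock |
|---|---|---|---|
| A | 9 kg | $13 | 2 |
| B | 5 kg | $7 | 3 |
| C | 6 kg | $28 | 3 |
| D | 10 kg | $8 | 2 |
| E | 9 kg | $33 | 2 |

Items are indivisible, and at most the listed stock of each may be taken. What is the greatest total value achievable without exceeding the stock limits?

$117

Top feasible selections:
- 3×C + 1×E: weight 27, value 117
- 1×B + 1×C + 2×E: weight 29, value 101
- 2×B + 3×C: weight 28, value 98
- 1×A + 3×C: weight 27, value 97
Best: $117.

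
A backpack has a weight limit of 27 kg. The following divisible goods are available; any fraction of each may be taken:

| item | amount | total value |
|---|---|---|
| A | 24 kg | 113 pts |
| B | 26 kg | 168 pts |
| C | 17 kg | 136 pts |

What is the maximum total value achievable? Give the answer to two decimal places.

Take in order of value per unit:
- C (136/17 per unit): all 17 → value 136, running total 136.00
- B (168/26 per unit): 10 of 26 → value 10×168/26 = 64.6154, running total 200.62
Total 200.62.

200.62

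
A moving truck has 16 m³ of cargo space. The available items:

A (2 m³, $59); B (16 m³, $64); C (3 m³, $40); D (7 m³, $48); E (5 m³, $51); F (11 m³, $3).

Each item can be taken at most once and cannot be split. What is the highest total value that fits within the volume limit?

Check high-value combinations within 16 m³:
- A+D+E: volume 2+7+5=14, value 59+48+51=158
- A+C+E: volume 2+3+5=10, value 59+40+51=150
- A+C+D: volume 2+3+7=12, value 59+40+48=147
- C+D+E: volume 3+7+5=15, value 40+48+51=139
- A+E: volume 2+5=7, value 59+51=110
Best: $158.

$158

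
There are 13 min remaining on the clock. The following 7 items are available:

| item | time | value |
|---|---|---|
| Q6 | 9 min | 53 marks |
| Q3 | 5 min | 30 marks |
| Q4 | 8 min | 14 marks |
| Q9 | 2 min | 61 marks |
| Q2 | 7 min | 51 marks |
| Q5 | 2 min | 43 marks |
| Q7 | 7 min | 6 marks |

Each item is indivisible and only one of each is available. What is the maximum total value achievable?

This is a 0/1 knapsack; check combinations near the capacity.
- Q6+Q9+Q5: time 9+2+2=13, value 53+61+43=157
- Q9+Q2+Q5: time 2+7+2=11, value 61+51+43=155
- Q3+Q9+Q5: time 5+2+2=9, value 30+61+43=134
- Q4+Q9+Q5: time 8+2+2=12, value 14+61+43=118
- Q6+Q9: time 9+2=11, value 53+61=114
Best: 157 marks.

157 marks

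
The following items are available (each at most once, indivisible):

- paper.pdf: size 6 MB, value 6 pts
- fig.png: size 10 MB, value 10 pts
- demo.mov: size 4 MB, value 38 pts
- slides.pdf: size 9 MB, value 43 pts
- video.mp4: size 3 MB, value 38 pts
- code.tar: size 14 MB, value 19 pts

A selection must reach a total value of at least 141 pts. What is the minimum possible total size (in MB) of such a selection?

Subsets with value ≥ 141, sorted by total size:
- paper.pdf+demo.mov+slides.pdf+video.mp4+code.tar: size 36, value 144
- fig.png+demo.mov+slides.pdf+video.mp4+code.tar: size 40, value 148
- paper.pdf+fig.png+demo.mov+slides.pdf+video.mp4+code.tar: size 46, value 154
Minimum size: 36 MB.

36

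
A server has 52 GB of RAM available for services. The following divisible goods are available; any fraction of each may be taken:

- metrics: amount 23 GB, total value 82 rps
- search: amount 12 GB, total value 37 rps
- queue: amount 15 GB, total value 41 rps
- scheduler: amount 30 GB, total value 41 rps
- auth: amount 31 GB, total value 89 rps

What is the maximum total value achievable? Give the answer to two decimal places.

Take in order of value per unit:
- metrics (82/23 per unit): all 23 → value 82, running total 82.00
- search (37/12 per unit): all 12 → value 37, running total 119.00
- auth (89/31 per unit): 17 of 31 → value 17×89/31 = 48.8065, running total 167.81
Total 167.81.

167.81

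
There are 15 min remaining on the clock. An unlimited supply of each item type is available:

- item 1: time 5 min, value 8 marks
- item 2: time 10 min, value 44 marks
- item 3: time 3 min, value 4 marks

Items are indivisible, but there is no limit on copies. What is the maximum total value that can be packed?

52 marks

Best value-per-unit is item 2 at 44/10; filling with it alone gives 1×44 = 44.
Optimal mix: 1×item 1 + 1×item 2 → time 15, value 52.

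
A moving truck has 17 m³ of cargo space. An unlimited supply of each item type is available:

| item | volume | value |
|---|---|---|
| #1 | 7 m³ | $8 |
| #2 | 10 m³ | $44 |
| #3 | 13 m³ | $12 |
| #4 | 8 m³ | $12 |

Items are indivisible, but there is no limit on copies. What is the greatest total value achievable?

Best value-per-unit is #2 at 44/10; filling with it alone gives 1×44 = 44.
Optimal mix: 1×#1 + 1×#2 → volume 17, value 52.

$52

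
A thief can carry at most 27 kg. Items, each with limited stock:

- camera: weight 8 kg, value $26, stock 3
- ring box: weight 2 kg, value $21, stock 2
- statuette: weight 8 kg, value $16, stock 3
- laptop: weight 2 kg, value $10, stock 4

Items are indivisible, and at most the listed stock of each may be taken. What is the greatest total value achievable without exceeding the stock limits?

Best selections within weight 27 and stock limits:
- 2×camera + 2×ring box + 3×laptop: weight 26, value 124
- 2×camera + 2×ring box + 2×laptop: weight 24, value 114
- 1×camera + 2×ring box + 1×statuette + 3×laptop: weight 26, value 114
Best: $124.

$124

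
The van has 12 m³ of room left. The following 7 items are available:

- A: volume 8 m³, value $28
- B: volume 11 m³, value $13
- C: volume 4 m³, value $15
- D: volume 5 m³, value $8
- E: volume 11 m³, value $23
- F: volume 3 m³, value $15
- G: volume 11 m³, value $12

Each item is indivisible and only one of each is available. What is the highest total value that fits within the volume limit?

This is a 0/1 knapsack; check combinations near the capacity.
- A+F: volume 8+3=11, value 28+15=43
- A+C: volume 8+4=12, value 28+15=43
- C+D+F: volume 4+5+3=12, value 15+8+15=38
- C+F: volume 4+3=7, value 15+15=30
Best: $43.

$43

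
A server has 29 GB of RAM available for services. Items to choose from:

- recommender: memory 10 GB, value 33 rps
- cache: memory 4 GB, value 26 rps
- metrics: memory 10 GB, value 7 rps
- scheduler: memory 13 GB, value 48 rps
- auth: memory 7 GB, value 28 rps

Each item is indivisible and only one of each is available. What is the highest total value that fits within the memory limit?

Check high-value combinations within 29 GB:
- recommender+cache+scheduler: memory 10+4+13=27, value 33+26+48=107
- cache+scheduler+auth: memory 4+13+7=24, value 26+48+28=102
- recommender+cache+auth: memory 10+4+7=21, value 33+26+28=87
- recommender+scheduler: memory 10+13=23, value 33+48=81
Best: 107 rps.

107 rps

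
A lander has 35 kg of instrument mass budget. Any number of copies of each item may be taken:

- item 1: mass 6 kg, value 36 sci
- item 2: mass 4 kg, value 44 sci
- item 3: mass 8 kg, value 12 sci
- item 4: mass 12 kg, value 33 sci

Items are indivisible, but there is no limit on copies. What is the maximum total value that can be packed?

352 sci

Best value-per-unit is item 2 at 44/4, and filling with it alone uses mass 8×4=32. No mix of the others beats 8×44 = 352.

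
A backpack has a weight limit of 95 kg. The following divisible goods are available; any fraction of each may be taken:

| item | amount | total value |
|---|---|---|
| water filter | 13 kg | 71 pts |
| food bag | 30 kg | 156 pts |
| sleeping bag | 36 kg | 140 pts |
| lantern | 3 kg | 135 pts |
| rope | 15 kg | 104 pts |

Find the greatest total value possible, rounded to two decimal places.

Take in order of value per unit:
- lantern (135/3 per unit): all 3 → value 135, running total 135.00
- rope (104/15 per unit): all 15 → value 104, running total 239.00
- water filter (71/13 per unit): all 13 → value 71, running total 310.00
- food bag (156/30 per unit): all 30 → value 156, running total 466.00
- sleeping bag (140/36 per unit): 34 of 36 → value 34×140/36 = 132.2222, running total 598.22
Total 598.22.

598.22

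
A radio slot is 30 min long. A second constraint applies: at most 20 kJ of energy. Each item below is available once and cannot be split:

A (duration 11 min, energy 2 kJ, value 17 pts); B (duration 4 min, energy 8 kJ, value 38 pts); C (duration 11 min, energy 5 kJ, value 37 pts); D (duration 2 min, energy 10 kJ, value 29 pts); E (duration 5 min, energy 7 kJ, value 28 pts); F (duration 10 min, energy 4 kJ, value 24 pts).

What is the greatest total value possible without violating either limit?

103 pts

Feasible sets respecting both limits:
- B+C+E: duration 20, energy 20, value 103
- B+C+F: duration 25, energy 17, value 99
- A+B+C: duration 26, energy 15, value 92
- C+D+F: duration 23, energy 19, value 90
Best: 103 pts.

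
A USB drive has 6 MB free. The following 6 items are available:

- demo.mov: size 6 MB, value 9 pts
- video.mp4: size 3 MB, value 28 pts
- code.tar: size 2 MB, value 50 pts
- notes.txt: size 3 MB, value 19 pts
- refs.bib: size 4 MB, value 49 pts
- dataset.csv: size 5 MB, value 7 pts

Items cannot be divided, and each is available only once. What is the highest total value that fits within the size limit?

99 pts

This is a 0/1 knapsack; check combinations near the capacity.
- code.tar+refs.bib: size 2+4=6, value 50+49=99
- video.mp4+code.tar: size 3+2=5, value 28+50=78
- code.tar+notes.txt: size 2+3=5, value 50+19=69
- code.tar: size 2, value 50
Best: 99 pts.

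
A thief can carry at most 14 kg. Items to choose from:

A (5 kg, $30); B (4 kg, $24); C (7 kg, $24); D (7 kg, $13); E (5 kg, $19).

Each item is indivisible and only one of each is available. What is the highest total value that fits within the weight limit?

$73

Check high-value combinations within 14 kg:
- A+B+E: weight 5+4+5=14, value 30+24+19=73
- A+B: weight 5+4=9, value 30+24=54
- A+C: weight 5+7=12, value 30+24=54
- A+E: weight 5+5=10, value 30+19=49
- B+C: weight 4+7=11, value 24+24=48
Best: $73.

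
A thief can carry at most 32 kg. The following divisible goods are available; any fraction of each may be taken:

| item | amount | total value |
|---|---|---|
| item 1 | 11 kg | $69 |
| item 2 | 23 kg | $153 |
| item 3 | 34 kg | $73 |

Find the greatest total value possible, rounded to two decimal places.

209.45

Take in order of value per unit:
- item 2 (153/23 per unit): all 23 → value 153, running total 153.00
- item 1 (69/11 per unit): 9 of 11 → value 9×69/11 = 56.4545, running total 209.45
Total 209.45.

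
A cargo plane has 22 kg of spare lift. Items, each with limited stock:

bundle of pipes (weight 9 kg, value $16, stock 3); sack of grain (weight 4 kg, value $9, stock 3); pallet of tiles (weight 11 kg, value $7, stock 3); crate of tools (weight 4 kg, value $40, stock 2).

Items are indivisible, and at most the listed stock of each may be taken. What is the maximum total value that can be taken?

$107

Best selections within weight 22 and stock limits:
- 3×sack of grain + 2×crate of tools: weight 20, value 107
- 1×bundle of pipes + 1×sack of grain + 2×crate of tools: weight 21, value 105
- 2×sack of grain + 2×crate of tools: weight 16, value 98
- 1×bundle of pipes + 2×crate of tools: weight 17, value 96
Best: $107.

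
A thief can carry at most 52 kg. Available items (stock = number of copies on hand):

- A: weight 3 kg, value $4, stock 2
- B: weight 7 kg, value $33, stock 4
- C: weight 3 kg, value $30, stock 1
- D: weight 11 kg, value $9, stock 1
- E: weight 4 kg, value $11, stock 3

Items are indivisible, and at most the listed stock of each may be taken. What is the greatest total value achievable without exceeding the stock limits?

$203

Top feasible selections:
- 2×A + 4×B + 1×C + 3×E: weight 49, value 203
- 1×A + 4×B + 1×C + 3×E: weight 46, value 199
Best: $203.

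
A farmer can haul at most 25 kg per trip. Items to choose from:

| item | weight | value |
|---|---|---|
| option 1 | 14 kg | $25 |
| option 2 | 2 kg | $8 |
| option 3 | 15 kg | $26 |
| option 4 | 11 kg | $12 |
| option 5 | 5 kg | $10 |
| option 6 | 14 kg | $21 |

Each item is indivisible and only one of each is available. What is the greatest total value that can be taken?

Check high-value combinations within 25 kg:
- option 2+option 3+option 5: weight 2+15+5=22, value 8+26+10=44
- option 1+option 2+option 5: weight 14+2+5=21, value 25+8+10=43
- option 2+option 5+option 6: weight 2+5+14=21, value 8+10+21=39
- option 1+option 4: weight 14+11=25, value 25+12=37
Best: $44.

$44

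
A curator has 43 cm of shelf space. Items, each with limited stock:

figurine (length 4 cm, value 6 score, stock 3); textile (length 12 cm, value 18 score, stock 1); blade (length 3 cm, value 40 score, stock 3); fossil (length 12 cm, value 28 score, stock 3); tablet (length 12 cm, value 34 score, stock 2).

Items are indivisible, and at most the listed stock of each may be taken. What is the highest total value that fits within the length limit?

200 score

Best selections within length 43 and stock limits:
- 2×figurine + 3×blade + 2×tablet: length 41, value 200
- 1×figurine + 3×blade + 2×tablet: length 37, value 194
- 2×figurine + 3×blade + 1×fossil + 1×tablet: length 41, value 194
Best: 200 score.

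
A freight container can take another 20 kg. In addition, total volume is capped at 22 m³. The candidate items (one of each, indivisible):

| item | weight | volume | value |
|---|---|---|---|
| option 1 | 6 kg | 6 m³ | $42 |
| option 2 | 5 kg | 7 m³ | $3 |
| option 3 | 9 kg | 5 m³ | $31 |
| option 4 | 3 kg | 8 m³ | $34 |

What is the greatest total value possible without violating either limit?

Feasible sets respecting both limits:
- option 1+option 3+option 4: weight 18, volume 19, value 107
- option 1+option 2+option 4: weight 14, volume 21, value 79
- option 1+option 2+option 3: weight 20, volume 18, value 76
Best: $107.

$107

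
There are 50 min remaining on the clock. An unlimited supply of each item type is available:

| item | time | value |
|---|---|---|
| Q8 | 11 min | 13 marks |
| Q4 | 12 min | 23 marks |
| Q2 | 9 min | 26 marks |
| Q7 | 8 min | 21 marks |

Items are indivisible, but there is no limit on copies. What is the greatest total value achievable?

136 marks

Best value-per-unit is Q2 at 26/9; filling with it alone gives 5×26 = 130.
Optimal mix: 2×Q2 + 4×Q7 → time 50, value 136.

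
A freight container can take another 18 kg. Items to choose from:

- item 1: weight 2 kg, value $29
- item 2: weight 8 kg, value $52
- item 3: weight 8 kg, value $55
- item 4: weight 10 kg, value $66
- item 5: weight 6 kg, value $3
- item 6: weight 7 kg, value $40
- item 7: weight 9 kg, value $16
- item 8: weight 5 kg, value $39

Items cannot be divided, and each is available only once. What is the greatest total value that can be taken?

$136

This is a 0/1 knapsack; check combinations near the capacity.
- item 1+item 2+item 3: weight 2+8+8=18, value 29+52+55=136
- item 1+item 4+item 8: weight 2+10+5=17, value 29+66+39=134
- item 1+item 3+item 6: weight 2+8+7=17, value 29+55+40=124
- item 1+item 3+item 8: weight 2+8+5=15, value 29+55+39=123
Best: $136.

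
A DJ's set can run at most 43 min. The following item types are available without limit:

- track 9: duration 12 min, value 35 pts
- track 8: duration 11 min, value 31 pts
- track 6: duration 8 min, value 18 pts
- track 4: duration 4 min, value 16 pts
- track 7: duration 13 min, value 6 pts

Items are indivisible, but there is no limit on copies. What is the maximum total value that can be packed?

Best value-per-unit is track 4 at 16/4, and filling with it alone uses duration 10×4=40. No mix of the others beats 10×16 = 160.

160 pts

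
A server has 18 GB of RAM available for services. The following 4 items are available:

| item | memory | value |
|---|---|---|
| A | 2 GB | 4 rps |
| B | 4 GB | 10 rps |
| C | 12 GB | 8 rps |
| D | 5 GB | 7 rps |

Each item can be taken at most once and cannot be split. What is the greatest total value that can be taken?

22 rps

Check high-value combinations within 18 GB:
- A+B+C: memory 2+4+12=18, value 4+10+8=22
- A+B+D: memory 2+4+5=11, value 4+10+7=21
- B+C: memory 4+12=16, value 10+8=18
Best: 22 rps.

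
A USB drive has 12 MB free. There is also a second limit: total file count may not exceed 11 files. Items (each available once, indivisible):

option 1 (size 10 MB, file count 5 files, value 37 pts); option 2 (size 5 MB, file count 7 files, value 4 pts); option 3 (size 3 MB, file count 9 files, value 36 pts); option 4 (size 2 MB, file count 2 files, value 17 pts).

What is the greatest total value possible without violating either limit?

Feasible sets respecting both limits:
- option 1+option 4: size 12, file count 7, value 54
- option 3+option 4: size 5, file count 11, value 53
- option 1: size 10, file count 5, value 37
Best: 54 pts.

54 pts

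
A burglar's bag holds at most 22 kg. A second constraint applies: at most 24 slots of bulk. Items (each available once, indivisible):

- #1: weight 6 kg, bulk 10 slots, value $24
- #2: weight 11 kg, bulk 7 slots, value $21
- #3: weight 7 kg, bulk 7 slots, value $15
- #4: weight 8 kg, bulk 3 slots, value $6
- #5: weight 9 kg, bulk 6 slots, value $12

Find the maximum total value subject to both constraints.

$51

Feasible sets respecting both limits:
- #1+#3+#5: weight 22, bulk 23, value 51
- #1+#2: weight 17, bulk 17, value 45
- #1+#3+#4: weight 21, bulk 20, value 45
Best: $51.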